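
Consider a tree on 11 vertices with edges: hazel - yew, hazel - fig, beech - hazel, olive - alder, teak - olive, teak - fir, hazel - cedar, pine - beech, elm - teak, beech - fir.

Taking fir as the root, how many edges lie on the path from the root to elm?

Climbing from elm to the root: elm – teak – fir. That's 2 steps.

2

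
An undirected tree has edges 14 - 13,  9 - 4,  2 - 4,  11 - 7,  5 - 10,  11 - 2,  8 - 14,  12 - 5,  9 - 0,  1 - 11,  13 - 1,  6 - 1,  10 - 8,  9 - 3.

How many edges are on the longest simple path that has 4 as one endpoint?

9

A farthest node from 4 is 12.
The path 4-2-11-1-13-14-8-10-5-12 has 9 edges.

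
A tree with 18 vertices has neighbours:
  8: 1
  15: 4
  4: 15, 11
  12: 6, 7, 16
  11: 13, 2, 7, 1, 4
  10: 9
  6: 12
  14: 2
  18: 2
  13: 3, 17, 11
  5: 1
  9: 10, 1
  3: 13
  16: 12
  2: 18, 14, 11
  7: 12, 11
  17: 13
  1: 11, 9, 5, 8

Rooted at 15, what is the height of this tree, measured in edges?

5

6 sits deepest: 15–4–11–7–12–6 — 5 edges from the root.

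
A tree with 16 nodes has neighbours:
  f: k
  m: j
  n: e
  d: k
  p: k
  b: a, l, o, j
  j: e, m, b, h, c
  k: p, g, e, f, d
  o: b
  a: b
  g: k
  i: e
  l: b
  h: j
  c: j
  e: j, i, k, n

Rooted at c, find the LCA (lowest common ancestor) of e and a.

j

e's ancestor chain is e, j, c and a's is a, b, j, c; they first meet at j.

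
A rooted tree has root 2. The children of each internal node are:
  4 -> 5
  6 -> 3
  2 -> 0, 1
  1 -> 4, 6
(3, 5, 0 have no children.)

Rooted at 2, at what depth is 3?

Climbing from 3 to the root: 3 → 6 → 1 → 2. That's 3 steps.

3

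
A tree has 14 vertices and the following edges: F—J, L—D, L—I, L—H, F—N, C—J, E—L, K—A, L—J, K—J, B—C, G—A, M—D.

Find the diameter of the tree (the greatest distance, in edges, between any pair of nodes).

6

A longest path is G-A-K-J-L-D-M, with 6 edges.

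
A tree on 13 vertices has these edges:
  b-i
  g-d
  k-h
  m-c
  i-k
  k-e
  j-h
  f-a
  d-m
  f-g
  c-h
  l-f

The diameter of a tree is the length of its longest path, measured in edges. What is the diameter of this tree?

9

A longest path is l – f – g – d – m – c – h – k – i – b, with 9 edges.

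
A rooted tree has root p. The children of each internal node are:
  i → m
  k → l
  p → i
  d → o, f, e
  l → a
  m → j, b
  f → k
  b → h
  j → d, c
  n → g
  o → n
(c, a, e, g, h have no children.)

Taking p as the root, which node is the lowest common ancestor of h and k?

m

h's ancestor chain is h, b, m, i, p and k's is k, f, d, j, m, i, p; they first meet at m.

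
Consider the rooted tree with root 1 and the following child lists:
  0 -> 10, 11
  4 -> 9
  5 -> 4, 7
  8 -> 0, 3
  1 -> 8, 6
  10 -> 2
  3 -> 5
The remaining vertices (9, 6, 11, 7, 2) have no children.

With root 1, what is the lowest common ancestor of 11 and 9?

Path 11→root: 11 0 8 1; path 9→root: 9 4 5 3 8 1.
First common node: 8.

8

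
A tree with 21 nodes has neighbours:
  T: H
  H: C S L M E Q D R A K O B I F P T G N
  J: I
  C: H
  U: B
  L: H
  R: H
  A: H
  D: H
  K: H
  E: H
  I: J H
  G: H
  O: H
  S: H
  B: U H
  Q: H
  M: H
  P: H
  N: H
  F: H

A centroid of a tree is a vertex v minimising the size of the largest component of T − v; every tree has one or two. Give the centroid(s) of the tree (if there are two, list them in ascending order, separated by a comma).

Delete H: the remaining components have sizes 2, 2, 1, 1, 1, 1, 1, 1, 1, 1, 1, 1, 1, 1, 1, 1, 1, 1. Max 2 ≤ 10, so H is a centroid.
No neighbour of H does as well, so H is the unique centroid.

H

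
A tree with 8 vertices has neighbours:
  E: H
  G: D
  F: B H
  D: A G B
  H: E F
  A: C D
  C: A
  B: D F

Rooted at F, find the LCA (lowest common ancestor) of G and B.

Path G→root: G D B F; path B→root: B F.
First common node: B.

B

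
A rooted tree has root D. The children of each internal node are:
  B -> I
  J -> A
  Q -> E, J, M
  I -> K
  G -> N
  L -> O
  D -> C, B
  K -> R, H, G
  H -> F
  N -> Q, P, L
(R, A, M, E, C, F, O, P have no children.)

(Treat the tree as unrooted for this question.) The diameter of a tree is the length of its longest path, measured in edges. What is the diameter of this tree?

9

Starting from C, a farthest node is A at distance 9.
One longest path: C - D - B - I - K - G - N - Q - J - A.
So the diameter is 9.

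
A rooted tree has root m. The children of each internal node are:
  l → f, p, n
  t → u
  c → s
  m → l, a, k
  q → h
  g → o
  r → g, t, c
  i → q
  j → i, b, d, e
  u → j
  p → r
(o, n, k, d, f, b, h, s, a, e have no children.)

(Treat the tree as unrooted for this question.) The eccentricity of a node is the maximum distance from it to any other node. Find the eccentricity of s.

8

A farthest node from s is h.
The path s – c – r – t – u – j – i – q – h has 8 edges.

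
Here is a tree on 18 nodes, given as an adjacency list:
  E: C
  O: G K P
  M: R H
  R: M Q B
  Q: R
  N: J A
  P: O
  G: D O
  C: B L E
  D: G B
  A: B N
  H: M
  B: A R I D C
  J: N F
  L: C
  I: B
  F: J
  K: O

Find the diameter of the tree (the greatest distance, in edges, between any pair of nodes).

BFS from F reaches K last, at distance 8; BFS from K confirms no node is farther.
Path: F–J–N–A–B–D–G–O–K.

8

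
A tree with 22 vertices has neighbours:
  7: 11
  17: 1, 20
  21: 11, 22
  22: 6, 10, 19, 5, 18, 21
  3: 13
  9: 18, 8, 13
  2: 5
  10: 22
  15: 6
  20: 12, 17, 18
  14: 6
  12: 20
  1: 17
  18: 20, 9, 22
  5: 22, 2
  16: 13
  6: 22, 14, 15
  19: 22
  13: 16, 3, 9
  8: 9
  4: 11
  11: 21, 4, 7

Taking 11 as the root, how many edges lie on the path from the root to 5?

3

11–21–22–5 — 3 edges.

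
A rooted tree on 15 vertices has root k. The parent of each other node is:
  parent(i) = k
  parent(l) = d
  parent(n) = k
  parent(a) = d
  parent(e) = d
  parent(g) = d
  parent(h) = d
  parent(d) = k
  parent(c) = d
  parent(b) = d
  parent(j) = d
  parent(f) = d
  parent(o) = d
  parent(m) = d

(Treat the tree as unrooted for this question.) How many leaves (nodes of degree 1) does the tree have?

13

Degree-1 nodes: a, b, c, e, f, g, h, i, j, l, m, n, o — 13 of them.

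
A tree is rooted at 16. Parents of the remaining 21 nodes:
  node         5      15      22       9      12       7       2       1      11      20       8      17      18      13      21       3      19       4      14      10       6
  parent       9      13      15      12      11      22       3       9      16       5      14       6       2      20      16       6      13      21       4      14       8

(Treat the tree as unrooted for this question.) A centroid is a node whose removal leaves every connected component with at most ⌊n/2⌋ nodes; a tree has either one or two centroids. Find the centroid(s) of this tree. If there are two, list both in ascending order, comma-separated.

11, 16

Delete 16: the remaining components have sizes 11, 10. Max 11 ≤ 11, so 16 is a centroid.
11 is adjacent to 16 and is also a centroid (the largest component after removing it is likewise 11).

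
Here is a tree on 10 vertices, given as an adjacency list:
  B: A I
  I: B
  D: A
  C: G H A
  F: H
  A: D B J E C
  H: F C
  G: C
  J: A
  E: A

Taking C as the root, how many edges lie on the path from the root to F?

2

Path from C to F: C → H → F, which has 2 edges.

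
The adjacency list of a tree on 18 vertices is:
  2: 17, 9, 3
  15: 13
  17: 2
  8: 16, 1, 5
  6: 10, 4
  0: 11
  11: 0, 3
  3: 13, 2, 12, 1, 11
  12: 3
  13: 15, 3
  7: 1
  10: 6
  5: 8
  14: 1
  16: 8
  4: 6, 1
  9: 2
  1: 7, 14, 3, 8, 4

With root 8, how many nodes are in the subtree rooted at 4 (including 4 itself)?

The subtree rooted at 4 contains: 4, 6, 10 — 3 nodes.

3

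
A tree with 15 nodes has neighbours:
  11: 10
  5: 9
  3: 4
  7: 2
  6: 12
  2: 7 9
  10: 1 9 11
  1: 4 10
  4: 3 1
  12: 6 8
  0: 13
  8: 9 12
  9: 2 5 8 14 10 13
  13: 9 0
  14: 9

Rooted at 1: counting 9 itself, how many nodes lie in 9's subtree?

9's subtree: {9, 8, 13, 5, 2, 14, 12, 0, 7, 6}, size 10.

10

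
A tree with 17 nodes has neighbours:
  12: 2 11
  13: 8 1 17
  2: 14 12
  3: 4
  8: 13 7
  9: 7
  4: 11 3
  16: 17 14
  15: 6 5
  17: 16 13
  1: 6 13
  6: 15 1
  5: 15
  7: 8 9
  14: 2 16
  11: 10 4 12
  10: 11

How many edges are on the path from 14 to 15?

6

14 - 16 - 17 - 13 - 1 - 6 - 15: 6 edges.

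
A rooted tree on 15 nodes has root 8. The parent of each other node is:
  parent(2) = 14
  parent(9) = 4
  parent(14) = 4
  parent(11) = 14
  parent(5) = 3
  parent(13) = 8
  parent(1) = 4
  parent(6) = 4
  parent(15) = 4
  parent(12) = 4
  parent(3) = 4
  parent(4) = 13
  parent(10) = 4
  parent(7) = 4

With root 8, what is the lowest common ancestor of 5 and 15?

4

5's ancestor chain is 5, 3, 4, 13, 8 and 15's is 15, 4, 13, 8; they first meet at 4.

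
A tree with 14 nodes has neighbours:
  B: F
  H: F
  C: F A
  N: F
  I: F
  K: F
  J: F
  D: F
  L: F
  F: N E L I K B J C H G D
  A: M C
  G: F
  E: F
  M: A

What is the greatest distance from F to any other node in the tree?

3

The node farthest from F is M, via F – C – A – M — 3 edges.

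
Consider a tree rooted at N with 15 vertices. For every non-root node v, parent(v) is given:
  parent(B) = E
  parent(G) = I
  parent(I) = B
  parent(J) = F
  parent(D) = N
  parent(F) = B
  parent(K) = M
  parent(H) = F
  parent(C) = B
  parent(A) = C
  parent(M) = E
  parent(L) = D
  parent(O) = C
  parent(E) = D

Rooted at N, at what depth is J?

5

N – D – E – B – F – J — 5 edges.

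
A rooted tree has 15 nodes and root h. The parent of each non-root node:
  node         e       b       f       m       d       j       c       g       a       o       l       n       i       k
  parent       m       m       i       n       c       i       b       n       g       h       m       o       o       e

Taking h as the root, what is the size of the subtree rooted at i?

3

i's subtree: {i, f, j}, size 3.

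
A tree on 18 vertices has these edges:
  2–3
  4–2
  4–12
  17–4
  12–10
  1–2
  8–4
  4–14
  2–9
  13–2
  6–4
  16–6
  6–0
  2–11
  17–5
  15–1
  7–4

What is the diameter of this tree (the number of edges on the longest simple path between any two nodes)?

5

Starting from 16, a farthest node is 15 at distance 5.
One longest path: 16 – 6 – 4 – 2 – 1 – 15.
So the diameter is 5.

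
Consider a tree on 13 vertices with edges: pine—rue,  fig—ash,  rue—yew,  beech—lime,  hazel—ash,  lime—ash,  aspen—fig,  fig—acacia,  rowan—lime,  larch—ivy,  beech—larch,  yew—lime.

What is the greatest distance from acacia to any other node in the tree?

6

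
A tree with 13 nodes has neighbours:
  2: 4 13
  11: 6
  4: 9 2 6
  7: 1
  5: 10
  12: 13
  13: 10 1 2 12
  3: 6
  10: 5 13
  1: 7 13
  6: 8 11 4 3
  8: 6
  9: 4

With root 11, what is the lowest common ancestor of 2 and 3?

6

Ancestors of 2 (toward the root): 2, 4, 6, 11.
Ancestors of 3: 3, 6, 11.
The deepest node appearing in both lists is 6.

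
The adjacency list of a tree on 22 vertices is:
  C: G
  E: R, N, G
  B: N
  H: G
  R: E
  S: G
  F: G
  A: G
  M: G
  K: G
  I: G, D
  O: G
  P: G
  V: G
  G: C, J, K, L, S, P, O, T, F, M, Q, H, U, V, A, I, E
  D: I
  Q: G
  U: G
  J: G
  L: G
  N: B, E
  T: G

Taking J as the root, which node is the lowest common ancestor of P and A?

G

P's ancestor chain is P, G, J and A's is A, G, J; they first meet at G.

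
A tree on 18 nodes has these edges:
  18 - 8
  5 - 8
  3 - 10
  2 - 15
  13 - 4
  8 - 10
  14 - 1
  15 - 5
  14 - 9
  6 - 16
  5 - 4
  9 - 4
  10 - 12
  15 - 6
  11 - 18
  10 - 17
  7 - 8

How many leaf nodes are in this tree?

Exactly 9 nodes have a single neighbour: 1, 2, 3, 7, 11, 12, 13, 16, 17.

9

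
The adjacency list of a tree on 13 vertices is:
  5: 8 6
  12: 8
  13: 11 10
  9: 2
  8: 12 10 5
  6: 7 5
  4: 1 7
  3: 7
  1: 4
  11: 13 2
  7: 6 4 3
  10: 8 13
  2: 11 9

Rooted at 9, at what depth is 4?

9

Path from 9 to 4: 9 → 2 → 11 → 13 → 10 → 8 → 5 → 6 → 7 → 4, which has 9 edges.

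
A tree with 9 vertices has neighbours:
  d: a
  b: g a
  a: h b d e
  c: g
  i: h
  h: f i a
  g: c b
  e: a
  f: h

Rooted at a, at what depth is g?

a → b → g — 2 edges.

2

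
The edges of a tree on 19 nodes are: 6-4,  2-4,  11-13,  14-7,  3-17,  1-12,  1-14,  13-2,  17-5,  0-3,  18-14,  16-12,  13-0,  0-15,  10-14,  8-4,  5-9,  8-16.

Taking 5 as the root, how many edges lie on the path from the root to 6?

5–17–3–0–13–2–4–6 — 7 edges.

7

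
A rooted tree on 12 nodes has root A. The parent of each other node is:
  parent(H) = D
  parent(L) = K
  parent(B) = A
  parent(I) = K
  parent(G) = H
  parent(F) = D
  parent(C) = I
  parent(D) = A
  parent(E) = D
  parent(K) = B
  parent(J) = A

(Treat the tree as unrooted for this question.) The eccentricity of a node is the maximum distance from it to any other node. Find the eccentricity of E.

A farthest node from E is C.
The path E – D – A – B – K – I – C has 6 edges.

6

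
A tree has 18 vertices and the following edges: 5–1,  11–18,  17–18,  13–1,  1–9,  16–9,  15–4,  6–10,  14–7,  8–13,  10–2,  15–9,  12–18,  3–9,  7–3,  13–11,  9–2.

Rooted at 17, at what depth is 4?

Climbing from 4 to the root: 4 → 15 → 9 → 1 → 13 → 11 → 18 → 17. That's 7 steps.

7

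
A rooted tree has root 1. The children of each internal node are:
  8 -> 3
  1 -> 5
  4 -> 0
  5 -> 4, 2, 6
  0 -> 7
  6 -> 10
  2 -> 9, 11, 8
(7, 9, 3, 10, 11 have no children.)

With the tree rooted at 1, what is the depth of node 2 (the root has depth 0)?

Climbing from 2 to the root: 2 → 5 → 1. That's 2 steps.

2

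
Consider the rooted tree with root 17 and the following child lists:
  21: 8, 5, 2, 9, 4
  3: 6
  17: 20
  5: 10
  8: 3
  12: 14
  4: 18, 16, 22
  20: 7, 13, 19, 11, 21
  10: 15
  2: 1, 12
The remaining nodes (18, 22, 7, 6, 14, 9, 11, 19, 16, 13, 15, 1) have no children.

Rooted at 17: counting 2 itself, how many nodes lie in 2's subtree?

4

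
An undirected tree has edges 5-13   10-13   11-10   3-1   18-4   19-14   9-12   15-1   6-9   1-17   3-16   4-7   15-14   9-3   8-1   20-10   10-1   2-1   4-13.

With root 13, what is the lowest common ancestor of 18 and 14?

Path 18→root: 18 4 13; path 14→root: 14 15 1 10 13.
First common node: 13.

13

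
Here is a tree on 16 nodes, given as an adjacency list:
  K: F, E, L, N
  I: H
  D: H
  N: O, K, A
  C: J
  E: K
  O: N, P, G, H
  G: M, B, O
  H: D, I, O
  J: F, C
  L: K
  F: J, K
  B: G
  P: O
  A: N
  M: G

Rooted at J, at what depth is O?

Path from J to O: J – F – K – N – O, which has 4 edges.

4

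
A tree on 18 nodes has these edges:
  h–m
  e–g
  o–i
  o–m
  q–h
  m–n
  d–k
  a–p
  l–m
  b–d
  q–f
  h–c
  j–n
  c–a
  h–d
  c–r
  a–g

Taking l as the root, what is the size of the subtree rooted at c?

c's subtree: {c, a, r, g, p, e}, size 6.

6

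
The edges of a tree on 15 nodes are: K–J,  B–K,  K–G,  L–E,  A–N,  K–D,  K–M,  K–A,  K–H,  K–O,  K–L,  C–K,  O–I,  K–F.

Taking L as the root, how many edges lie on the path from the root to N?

Climbing from N to the root: N – A – K – L. That's 3 steps.

3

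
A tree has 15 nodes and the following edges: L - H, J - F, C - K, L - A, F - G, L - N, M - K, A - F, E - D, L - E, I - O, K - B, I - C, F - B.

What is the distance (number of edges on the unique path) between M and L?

The path is M–K–B–F–A–L, which has 5 edges.

5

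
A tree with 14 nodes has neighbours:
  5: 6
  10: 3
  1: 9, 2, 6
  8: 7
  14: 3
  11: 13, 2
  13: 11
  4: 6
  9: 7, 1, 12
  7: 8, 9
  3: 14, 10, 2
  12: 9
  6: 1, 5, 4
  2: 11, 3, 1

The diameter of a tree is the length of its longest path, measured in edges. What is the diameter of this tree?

BFS from 8 reaches 10 last, at distance 6; BFS from 10 confirms no node is farther.
Path: 8 - 7 - 9 - 1 - 2 - 3 - 10.

6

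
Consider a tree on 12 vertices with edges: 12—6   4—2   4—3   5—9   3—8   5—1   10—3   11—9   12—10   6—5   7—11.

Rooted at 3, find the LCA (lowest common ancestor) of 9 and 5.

5

Path 9→root: 9 5 6 12 10 3; path 5→root: 5 6 12 10 3.
First common node: 5.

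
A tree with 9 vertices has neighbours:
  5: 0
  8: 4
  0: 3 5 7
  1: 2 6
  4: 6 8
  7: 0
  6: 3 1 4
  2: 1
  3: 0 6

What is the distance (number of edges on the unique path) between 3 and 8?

3

3 – 6 – 4 – 8: 3 edges.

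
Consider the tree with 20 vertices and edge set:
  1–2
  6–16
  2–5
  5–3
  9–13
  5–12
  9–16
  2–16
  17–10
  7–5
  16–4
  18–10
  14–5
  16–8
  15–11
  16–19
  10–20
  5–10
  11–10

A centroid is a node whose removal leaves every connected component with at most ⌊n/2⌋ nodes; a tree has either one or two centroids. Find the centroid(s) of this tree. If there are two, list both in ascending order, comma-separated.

Removing 5 splits the tree into components of sizes 9, 6, 1, 1, 1, 1; the largest is 9 ≤ ⌊20/2⌋ = 10.
Every other node leaves some component of size > 10, so the centroid is unique.

5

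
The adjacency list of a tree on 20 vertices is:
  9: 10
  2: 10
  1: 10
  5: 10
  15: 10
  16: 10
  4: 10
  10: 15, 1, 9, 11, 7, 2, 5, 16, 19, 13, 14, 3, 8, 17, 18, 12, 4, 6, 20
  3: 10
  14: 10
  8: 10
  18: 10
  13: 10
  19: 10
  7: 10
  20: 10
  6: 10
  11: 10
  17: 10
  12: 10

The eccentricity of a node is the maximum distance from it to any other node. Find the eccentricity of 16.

Distances from 16 peak at 2, attained at 3 (15, 13, 17, 9, 19, 2, 8, 7, 11, 5, 12, 1, 14, 18, 6, 4, 20 also at distance 2).
16 – 10 – 3

2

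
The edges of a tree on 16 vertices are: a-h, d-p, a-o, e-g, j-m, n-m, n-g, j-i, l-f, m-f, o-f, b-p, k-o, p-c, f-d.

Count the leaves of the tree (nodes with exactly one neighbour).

7

The leaves are b, c, e, h, i, k, l.
That is 7 leaves.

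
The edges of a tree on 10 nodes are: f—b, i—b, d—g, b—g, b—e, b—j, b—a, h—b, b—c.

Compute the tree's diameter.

BFS from d reaches a last, at distance 3; BFS from a confirms no node is farther.
Path: d - g - b - a.

3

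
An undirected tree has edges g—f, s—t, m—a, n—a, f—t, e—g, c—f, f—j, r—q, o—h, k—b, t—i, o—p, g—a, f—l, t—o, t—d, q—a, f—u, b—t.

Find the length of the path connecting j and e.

Walking from j: j–f–g–e. Length 3.

3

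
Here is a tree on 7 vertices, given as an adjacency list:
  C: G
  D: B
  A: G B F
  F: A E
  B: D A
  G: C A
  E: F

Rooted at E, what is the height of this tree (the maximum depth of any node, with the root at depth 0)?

4

A deepest node is D, reached by E-F-A-B-D.
That path has 4 edges, so the height is 4.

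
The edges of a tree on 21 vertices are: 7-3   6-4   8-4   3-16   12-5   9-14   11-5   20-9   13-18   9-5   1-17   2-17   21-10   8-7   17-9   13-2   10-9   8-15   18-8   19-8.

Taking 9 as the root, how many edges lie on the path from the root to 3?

7

Path from 9 to 3: 9–17–2–13–18–8–7–3, which has 7 edges.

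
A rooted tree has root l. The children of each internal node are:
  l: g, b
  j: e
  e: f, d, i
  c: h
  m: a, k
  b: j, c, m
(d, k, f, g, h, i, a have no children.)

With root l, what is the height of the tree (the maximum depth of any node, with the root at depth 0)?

4

A deepest node is i, reached by l → b → j → e → i.
That path has 4 edges, so the height is 4.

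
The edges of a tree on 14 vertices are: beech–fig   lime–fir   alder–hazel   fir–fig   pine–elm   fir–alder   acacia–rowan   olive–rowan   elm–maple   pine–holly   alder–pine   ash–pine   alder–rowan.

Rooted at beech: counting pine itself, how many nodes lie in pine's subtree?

Descendants of pine (including itself): pine, elm, holly, ash, maple. That's 5.

5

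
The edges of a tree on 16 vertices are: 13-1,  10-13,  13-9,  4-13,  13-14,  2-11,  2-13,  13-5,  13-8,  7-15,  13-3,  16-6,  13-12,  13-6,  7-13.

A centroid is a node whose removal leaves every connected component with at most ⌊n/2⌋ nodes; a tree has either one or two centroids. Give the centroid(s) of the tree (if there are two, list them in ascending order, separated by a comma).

13

Removing 13 splits the tree into components of sizes 2, 2, 2, 1, 1, 1, 1, 1, 1, 1, 1, 1; the largest is 2 ≤ ⌊16/2⌋ = 8.
Every other node leaves some component of size > 8, so the centroid is unique.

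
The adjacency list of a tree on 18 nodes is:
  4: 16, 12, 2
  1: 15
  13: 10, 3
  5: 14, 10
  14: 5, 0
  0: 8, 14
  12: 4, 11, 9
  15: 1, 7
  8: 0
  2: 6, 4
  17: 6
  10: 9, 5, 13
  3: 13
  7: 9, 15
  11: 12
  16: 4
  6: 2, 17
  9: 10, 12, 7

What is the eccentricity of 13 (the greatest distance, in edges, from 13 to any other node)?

A farthest node from 13 is 17.
The path 13-10-9-12-4-2-6-17 has 7 edges.

7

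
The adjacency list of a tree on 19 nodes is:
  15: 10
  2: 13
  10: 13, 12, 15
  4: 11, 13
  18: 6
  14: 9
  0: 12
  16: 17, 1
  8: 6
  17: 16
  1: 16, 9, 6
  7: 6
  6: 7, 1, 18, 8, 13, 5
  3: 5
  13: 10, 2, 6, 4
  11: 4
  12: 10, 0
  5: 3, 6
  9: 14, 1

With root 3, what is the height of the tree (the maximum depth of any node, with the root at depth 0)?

6

The longest root-to-leaf path is 3 → 5 → 6 → 13 → 10 → 12 → 0 (6 edges).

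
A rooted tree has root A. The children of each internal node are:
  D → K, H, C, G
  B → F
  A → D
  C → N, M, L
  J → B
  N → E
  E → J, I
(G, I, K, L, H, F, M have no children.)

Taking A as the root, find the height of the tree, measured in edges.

7

A deepest node is F, reached by A–D–C–N–E–J–B–F.
That path has 7 edges, so the height is 7.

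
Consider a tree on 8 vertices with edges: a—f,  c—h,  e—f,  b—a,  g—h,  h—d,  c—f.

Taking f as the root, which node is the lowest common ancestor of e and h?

e's ancestor chain is e, f and h's is h, c, f; they first meet at f.

f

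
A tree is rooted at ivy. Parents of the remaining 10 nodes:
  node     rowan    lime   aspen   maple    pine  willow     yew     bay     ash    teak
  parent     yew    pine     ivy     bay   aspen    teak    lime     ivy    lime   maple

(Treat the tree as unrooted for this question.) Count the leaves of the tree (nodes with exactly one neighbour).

3

The leaves are ash, rowan, willow.
That is 3 leaves.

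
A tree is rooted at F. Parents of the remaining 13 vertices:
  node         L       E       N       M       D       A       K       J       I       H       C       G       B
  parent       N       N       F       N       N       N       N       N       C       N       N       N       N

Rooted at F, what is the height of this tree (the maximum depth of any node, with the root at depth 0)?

3

The longest root-to-leaf path is F → N → C → I (3 edges).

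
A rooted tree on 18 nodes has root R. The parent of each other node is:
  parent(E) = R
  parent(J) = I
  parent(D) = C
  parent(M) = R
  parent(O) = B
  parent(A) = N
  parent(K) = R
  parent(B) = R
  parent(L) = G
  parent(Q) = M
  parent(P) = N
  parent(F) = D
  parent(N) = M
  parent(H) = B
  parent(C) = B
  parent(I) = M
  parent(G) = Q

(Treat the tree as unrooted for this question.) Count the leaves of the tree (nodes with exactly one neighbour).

9

Exactly 9 nodes have a single neighbour: A, E, F, H, J, K, L, O, P.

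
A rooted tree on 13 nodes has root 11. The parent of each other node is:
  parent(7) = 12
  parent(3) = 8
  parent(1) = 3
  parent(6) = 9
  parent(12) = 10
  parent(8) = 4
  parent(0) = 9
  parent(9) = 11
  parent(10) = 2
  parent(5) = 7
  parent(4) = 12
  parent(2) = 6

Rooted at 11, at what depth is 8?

Path from 11 to 8: 11 → 9 → 6 → 2 → 10 → 12 → 4 → 8, which has 7 edges.

7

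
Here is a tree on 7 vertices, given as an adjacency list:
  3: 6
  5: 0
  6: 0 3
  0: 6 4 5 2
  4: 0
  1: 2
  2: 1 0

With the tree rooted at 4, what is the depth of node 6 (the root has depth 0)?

Climbing from 6 to the root: 6 – 0 – 4. That's 2 steps.

2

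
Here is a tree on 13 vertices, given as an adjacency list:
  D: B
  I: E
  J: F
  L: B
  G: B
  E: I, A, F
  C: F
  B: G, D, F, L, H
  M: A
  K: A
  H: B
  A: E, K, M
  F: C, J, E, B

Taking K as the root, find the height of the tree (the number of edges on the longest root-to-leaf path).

5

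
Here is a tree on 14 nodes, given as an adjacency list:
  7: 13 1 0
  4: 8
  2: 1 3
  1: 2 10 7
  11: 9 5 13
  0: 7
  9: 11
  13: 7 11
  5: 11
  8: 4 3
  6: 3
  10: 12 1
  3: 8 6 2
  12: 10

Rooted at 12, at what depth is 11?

12–10–1–7–13–11 — 5 edges.

5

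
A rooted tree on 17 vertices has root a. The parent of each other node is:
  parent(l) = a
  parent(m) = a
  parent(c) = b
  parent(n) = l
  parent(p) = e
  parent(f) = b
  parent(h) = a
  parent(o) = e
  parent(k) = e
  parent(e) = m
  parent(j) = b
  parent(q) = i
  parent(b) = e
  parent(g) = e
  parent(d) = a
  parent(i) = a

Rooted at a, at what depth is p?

3

Path from a to p: a → m → e → p, which has 3 edges.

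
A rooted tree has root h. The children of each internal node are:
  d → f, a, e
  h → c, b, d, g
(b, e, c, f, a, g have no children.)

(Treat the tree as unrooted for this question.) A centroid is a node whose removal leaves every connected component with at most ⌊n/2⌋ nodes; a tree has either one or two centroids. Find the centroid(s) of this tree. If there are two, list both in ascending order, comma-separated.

d, h

Removing d splits the tree into components of sizes 4, 1, 1, 1; the largest is 4 ≤ ⌊8/2⌋ = 4.
h is adjacent to d and is also a centroid (the largest component after removing it is likewise 4).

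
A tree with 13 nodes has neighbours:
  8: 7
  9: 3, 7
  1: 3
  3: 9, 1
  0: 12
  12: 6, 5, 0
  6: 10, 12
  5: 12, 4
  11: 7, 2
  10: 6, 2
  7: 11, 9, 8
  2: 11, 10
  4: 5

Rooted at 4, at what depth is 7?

Climbing from 7 to the root: 7 – 11 – 2 – 10 – 6 – 12 – 5 – 4. That's 7 steps.

7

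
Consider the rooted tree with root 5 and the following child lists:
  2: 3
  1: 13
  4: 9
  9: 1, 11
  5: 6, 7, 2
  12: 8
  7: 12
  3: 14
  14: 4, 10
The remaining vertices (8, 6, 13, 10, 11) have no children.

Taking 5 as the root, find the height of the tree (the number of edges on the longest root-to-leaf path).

7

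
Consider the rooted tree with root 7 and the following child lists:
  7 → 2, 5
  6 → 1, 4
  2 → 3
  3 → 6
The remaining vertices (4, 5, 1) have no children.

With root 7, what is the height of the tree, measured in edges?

4

The longest root-to-leaf path is 7 → 2 → 3 → 6 → 4 (4 edges).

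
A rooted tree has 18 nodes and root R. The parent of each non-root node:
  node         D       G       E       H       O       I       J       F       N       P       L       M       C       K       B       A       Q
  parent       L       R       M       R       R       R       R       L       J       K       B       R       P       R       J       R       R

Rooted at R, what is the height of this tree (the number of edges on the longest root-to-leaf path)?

4

A deepest node is D, reached by R-J-B-L-D.
That path has 4 edges, so the height is 4.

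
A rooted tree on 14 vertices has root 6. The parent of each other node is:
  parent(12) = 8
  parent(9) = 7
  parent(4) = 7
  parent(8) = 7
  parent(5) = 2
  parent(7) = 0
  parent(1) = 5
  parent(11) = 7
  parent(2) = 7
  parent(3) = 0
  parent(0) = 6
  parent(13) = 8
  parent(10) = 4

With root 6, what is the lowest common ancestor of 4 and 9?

4's ancestor chain is 4, 7, 0, 6 and 9's is 9, 7, 0, 6; they first meet at 7.

7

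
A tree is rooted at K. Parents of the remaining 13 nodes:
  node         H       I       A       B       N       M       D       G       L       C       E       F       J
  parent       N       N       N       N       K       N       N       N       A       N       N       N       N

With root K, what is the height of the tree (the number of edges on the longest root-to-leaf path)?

L sits deepest: K–N–A–L — 3 edges from the root.

3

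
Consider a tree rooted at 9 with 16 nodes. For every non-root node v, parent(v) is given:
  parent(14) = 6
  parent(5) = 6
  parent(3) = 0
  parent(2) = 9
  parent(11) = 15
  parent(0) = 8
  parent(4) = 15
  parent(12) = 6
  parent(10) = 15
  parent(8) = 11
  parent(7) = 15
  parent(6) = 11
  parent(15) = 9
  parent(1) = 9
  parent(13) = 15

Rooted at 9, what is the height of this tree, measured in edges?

A deepest node is 3, reached by 9 – 15 – 11 – 8 – 0 – 3.
That path has 5 edges, so the height is 5.

5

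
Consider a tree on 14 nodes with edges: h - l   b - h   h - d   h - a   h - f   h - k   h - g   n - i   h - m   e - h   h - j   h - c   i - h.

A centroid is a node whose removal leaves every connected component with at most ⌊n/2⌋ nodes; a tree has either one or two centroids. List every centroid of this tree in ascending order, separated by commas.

Delete h: the remaining components have sizes 2, 1, 1, 1, 1, 1, 1, 1, 1, 1, 1, 1. Max 2 ≤ 7, so h is a centroid.
Every other node leaves some component of size > 7, so the centroid is unique.

h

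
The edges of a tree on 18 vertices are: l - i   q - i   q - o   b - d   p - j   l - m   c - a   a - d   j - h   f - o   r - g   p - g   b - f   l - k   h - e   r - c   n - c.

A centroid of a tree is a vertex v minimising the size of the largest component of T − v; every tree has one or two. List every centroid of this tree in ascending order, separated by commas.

a, d

If a is removed the pieces have sizes 9, 8, all ≤ ⌊18/2⌋ = 9.
Its neighbour d also leaves a largest component of size 9, so both are centroids.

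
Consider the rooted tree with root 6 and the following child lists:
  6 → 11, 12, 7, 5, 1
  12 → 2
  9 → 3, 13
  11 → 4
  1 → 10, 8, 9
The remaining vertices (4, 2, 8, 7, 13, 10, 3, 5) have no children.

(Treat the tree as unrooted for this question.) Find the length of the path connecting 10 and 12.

3

Walking from 10: 10 - 1 - 6 - 12. Length 3.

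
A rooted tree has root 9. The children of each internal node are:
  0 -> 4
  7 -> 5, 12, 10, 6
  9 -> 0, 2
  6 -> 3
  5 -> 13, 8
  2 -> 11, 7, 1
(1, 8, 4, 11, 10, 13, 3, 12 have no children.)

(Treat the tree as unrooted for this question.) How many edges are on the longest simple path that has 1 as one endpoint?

4

Distances from 1 peak at 4, attained at 4 (8, 13, 3 also at distance 4).
1–2–9–0–4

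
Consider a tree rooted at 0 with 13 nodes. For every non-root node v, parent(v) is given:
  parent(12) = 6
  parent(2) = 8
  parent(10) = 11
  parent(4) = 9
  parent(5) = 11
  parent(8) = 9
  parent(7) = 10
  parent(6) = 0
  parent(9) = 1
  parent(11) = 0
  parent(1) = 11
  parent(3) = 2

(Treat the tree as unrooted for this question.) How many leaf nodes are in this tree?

The leaves are 3, 4, 5, 7, 12.
That is 5 leaves.

5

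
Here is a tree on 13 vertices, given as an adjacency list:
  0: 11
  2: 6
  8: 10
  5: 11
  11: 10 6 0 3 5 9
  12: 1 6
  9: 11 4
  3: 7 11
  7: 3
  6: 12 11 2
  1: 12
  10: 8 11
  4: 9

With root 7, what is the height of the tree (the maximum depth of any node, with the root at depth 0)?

1 sits deepest: 7–3–11–6–12–1 — 5 edges from the root.

5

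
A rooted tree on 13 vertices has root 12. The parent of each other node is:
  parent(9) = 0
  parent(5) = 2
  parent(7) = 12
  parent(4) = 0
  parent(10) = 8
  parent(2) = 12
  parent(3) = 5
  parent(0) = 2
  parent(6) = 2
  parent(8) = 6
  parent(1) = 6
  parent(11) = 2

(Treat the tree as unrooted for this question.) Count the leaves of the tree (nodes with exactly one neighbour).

Exactly 7 nodes have a single neighbour: 1, 3, 4, 7, 9, 10, 11.

7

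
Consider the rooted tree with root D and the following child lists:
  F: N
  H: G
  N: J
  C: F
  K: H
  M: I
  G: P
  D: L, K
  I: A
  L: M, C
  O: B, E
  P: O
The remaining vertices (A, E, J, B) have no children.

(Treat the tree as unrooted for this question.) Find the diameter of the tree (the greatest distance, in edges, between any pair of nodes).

11

BFS from J reaches B last, at distance 11; BFS from B confirms no node is farther.
Path: J–N–F–C–L–D–K–H–G–P–O–B.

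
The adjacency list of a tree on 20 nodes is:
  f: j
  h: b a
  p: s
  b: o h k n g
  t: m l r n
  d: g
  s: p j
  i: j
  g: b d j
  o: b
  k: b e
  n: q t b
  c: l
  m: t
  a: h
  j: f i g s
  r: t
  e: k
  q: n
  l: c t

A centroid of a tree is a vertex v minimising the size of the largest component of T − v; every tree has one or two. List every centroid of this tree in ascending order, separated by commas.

b

Removing b splits the tree into components of sizes 7, 7, 2, 2, 1; the largest is 7 ≤ ⌊20/2⌋ = 10.
No neighbour of b does as well, so b is the unique centroid.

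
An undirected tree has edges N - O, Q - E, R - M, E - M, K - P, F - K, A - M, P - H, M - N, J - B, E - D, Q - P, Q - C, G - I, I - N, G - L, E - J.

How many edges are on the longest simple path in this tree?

9

Starting from L, a farthest node is F at distance 9.
One longest path: L–G–I–N–M–E–Q–P–K–F.
So the diameter is 9.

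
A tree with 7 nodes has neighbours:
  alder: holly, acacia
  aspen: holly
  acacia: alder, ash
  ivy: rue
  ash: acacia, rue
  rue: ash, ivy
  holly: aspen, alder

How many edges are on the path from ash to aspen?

4

ash – acacia – alder – holly – aspen: 4 edges.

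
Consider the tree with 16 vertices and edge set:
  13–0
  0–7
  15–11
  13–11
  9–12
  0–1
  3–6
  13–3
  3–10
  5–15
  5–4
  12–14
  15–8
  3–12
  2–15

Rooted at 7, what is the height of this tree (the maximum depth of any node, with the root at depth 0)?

6

The longest root-to-leaf path is 7 – 0 – 13 – 11 – 15 – 5 – 4 (6 edges).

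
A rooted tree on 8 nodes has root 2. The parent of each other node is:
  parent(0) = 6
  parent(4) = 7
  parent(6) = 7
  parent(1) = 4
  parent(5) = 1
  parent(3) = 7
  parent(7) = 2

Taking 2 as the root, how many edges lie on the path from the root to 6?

Path from 2 to 6: 2 → 7 → 6, which has 2 edges.

2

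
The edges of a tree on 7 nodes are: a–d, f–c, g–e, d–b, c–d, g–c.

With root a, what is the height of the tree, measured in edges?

4

The longest root-to-leaf path is a-d-c-g-e (4 edges).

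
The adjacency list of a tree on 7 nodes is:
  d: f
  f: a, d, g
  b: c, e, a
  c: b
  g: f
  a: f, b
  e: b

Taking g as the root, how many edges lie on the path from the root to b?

3

Path from g to b: g–f–a–b, which has 3 edges.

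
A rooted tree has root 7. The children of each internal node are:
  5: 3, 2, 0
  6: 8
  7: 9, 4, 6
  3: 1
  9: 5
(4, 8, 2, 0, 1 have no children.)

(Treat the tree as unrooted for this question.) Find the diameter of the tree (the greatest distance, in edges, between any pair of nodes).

BFS from 8 reaches 1 last, at distance 6; BFS from 1 confirms no node is farther.
Path: 8-6-7-9-5-3-1.

6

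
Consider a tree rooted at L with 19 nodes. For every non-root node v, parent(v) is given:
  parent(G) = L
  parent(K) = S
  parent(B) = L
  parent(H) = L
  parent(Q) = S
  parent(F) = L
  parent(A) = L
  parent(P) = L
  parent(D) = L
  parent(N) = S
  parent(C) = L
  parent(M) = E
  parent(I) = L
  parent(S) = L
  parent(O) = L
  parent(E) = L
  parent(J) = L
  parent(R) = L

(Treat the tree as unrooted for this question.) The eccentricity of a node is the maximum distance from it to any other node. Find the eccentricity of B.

3

A farthest node from B is Q (K, N, M also at distance 3).
The path B-L-S-Q has 3 edges.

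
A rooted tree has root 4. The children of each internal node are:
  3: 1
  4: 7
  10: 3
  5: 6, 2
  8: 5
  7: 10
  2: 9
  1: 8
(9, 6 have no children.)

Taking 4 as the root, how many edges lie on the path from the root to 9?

Path from 4 to 9: 4 → 7 → 10 → 3 → 1 → 8 → 5 → 2 → 9, which has 8 edges.

8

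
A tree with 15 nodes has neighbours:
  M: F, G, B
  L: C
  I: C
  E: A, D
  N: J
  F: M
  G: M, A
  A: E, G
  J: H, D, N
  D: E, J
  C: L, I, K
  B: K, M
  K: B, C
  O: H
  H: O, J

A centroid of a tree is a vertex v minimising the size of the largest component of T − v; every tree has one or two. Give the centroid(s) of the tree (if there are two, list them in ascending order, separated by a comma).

G

If G is removed the pieces have sizes 7, 7, all ≤ ⌊15/2⌋ = 7.
No neighbour of G does as well, so G is the unique centroid.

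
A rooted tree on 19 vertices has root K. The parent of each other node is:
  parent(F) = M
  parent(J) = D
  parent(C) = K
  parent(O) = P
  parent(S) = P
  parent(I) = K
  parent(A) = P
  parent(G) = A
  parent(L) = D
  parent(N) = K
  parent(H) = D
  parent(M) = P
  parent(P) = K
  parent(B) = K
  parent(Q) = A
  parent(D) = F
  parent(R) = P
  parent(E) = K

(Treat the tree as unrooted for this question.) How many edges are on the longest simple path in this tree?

6

Starting from L, a farthest node is N at distance 6.
One longest path: L – D – F – M – P – K – N.
So the diameter is 6.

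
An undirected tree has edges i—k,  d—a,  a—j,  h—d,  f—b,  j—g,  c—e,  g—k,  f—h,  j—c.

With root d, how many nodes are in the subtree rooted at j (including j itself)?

The subtree rooted at j contains: j, c, g, e, k, i — 6 nodes.

6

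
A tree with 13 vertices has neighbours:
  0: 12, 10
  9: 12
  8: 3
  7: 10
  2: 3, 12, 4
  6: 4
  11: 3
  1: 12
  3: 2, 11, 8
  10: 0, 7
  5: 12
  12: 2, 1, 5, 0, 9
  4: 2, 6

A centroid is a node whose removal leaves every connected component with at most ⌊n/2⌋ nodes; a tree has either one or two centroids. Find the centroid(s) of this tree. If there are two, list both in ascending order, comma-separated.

Delete 12: the remaining components have sizes 6, 3, 1, 1, 1. Max 6 ≤ 6, so 12 is a centroid.
No neighbour of 12 does as well, so 12 is the unique centroid.

12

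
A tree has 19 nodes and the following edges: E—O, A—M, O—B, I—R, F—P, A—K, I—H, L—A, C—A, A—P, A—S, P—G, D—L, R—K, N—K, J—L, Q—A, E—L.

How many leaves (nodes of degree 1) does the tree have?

The leaves are B, C, D, F, G, H, J, M, N, Q, S.
That is 11 leaves.

11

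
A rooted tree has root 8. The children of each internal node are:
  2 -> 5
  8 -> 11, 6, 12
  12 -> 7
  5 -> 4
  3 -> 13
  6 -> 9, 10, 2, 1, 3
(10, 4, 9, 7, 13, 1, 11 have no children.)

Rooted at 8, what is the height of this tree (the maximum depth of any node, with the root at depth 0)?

4

A deepest node is 4, reached by 8-6-2-5-4.
That path has 4 edges, so the height is 4.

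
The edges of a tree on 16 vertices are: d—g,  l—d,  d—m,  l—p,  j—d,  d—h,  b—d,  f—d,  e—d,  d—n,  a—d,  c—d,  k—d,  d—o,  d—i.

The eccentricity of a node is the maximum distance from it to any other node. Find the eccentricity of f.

3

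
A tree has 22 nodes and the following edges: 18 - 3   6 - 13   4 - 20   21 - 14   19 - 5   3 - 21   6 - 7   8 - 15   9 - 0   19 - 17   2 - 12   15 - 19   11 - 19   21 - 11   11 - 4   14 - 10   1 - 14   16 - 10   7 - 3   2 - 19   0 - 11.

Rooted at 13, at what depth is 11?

5

Climbing from 11 to the root: 11–21–3–7–6–13. That's 5 steps.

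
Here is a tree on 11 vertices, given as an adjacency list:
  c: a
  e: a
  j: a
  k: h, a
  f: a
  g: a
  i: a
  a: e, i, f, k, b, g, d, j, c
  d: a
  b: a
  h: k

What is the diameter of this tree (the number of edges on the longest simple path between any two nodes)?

Starting from h, a farthest node is e at distance 3.
One longest path: h–k–a–e.
So the diameter is 3.

3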